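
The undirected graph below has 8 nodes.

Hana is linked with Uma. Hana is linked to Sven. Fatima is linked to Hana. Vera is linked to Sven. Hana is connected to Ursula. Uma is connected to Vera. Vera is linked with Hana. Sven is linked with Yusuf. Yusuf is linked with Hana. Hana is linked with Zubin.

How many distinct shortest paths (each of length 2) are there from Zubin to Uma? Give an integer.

The shortest distance is 2, and the only length-2 path is Zubin–Hana–Uma. So there is exactly 1 shortest path.

1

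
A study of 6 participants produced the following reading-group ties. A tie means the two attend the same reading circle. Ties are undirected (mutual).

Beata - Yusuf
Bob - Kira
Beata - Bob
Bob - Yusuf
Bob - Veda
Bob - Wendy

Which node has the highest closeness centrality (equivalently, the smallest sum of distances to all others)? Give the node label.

Farness (sum of distances to all others) for each node — Beata:8, Bob:5, Kira:9, Veda:9, Wendy:9, Yusuf:8.
The smallest farness is 5, for Bob, so Bob has the highest closeness.

Bob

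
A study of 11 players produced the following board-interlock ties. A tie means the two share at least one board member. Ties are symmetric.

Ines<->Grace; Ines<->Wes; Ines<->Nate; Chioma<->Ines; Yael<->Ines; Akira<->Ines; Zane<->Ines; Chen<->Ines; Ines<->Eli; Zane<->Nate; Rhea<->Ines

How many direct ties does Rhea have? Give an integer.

1

Rhea is directly tied to Ines. That is 1 neighbor, so the degree of Rhea is 1.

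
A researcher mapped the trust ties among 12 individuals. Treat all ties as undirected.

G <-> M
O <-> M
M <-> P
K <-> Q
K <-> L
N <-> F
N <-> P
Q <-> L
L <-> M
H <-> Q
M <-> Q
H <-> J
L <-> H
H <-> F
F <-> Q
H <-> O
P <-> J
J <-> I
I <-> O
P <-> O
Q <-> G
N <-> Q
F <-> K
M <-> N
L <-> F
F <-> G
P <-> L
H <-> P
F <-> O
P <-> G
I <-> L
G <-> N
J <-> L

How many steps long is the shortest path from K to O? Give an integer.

2

One shortest route is K – F – O, which uses 2 edges, and K and O are not directly tied, so nothing shorter exists. So d(K,O) = 2.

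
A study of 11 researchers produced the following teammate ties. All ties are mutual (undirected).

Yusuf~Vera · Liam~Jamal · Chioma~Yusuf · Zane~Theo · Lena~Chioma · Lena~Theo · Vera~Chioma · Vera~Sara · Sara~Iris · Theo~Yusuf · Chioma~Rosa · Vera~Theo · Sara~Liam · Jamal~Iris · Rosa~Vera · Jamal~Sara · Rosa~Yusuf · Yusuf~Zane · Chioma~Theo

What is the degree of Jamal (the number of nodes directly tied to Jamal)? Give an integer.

Jamal is directly tied to Iris, Liam, and Sara. That is 3 neighbors, so the degree of Jamal is 3.

3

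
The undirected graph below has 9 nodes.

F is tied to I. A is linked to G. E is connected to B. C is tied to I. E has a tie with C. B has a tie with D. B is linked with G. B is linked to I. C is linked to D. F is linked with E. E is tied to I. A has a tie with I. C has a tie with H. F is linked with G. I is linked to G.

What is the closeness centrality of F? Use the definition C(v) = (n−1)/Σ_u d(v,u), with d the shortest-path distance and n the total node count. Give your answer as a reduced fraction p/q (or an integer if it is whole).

Distances from F: A:2, B:2, C:2, D:3, E:1, G:1, H:3, I:1. Sum = 15.
n = 9, so closeness = 8/15.

8/15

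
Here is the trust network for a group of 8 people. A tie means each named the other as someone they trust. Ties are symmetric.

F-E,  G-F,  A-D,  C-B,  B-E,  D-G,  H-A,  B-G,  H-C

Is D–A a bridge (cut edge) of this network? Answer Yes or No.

Even without that edge, D still reaches A via D – G – B – C – H – A, so the network stays connected. Not a bridge.

No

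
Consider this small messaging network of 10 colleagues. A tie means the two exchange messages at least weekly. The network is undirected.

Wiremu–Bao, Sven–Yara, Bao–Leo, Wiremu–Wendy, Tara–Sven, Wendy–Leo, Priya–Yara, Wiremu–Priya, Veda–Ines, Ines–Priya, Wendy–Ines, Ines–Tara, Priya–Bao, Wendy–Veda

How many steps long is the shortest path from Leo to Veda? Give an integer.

One shortest route is Leo – Wendy – Veda, which uses 2 edges, and Leo and Veda are not directly tied, so nothing shorter exists. So d(Leo,Veda) = 2.

2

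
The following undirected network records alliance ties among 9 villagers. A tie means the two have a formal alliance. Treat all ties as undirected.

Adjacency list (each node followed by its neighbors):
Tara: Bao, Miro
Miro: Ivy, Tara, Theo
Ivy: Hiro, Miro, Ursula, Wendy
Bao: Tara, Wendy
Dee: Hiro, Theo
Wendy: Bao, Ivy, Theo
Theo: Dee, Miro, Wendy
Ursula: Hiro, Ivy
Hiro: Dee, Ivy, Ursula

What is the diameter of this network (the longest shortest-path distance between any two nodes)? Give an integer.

3

Eccentricity of each node (its greatest distance to any other): Bao:3, Dee:3, Hiro:3, Ivy:2, Miro:2, Tara:3, Theo:3, Ursula:3, Wendy:2.
The maximum eccentricity is 3, realized for instance by the pair Theo–Ursula via Theo – Dee – Hiro – Ursula. So the diameter is 3.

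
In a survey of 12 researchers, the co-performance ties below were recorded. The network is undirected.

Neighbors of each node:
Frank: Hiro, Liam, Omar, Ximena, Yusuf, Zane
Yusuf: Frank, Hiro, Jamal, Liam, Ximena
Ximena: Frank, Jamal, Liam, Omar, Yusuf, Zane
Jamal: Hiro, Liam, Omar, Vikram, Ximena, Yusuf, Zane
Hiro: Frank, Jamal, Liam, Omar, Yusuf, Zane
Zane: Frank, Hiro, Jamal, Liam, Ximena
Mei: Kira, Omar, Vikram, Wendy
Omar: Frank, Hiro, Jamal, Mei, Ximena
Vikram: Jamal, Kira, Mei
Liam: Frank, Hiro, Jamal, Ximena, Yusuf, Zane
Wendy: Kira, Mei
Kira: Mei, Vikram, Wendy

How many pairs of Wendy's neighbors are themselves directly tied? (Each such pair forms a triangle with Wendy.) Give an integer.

Wendy's neighbors: Kira and Mei.
Neighbor pairs that are themselves tied: Wendy–Kira–Mei. Each forms one triangle with Wendy, for 1 in total.

1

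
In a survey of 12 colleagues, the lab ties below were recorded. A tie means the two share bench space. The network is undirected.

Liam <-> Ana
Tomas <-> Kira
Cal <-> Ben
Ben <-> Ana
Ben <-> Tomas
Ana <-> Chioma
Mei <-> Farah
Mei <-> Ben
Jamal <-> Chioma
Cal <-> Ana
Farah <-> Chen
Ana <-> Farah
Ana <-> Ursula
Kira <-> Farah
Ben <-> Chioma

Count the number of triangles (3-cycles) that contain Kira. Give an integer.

Kira's neighbors are Farah and Tomas, but none of them are tied to each other, so no triangle contains Kira.

0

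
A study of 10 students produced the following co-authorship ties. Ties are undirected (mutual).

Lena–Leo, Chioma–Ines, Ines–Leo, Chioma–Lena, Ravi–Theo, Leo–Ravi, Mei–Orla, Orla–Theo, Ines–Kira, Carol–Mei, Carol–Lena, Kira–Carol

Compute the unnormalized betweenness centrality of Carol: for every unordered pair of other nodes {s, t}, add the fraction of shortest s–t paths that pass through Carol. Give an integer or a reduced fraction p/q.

10

Pairs whose geodesics pass through Carol — Lena–Orla: 1; Lena–Mei: 1; Lena–Kira: 1; Leo–Mei: 1; Theo–Kira: 1/2; Orla–Kira: 1; Orla–Ines: 1/2; Orla–Chioma: 1; Mei–Kira: 1; Mei–Ines: 1; Mei–Chioma: 1.
All other pairs contribute 0.
Summing the contributions gives betweenness(Carol) = 10.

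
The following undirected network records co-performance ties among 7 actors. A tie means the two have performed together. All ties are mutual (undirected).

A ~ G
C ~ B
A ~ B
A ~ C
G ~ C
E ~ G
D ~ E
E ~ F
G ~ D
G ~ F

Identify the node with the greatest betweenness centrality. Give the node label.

Unnormalized betweenness of each node: A:2, B:0, C:2, D:0, E:1/2, F:0, G:19/2.
G has the largest value, 19/2, making it the main broker — the node through which the most shortest paths run.

G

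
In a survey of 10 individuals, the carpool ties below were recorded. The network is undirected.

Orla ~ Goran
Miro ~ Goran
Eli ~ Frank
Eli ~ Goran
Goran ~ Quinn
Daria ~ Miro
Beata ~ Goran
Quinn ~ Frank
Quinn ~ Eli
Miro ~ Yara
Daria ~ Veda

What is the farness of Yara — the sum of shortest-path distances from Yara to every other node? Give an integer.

Distances from Yara: Beata:3, Daria:2, Eli:3, Frank:4, Goran:2, Miro:1, Orla:3, Quinn:3, Veda:3.
Sum = 3 + 2 + 3 + 4 + 2 + 1 + 3 + 3 + 3 = 24.

24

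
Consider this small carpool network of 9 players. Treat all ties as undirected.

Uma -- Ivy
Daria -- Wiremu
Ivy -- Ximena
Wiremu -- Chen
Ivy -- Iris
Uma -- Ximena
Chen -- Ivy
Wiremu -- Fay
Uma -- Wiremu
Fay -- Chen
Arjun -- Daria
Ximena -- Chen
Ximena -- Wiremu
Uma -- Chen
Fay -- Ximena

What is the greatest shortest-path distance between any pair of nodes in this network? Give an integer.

5

Eccentricity of each node (its greatest distance to any other): Arjun:5, Chen:3, Daria:4, Fay:3, Iris:5, Ivy:4, Uma:3, Wiremu:3, Ximena:3.
The maximum eccentricity is 5, realized for instance by the pair Arjun–Iris via Arjun – Daria – Wiremu – Chen – Ivy – Iris. So the diameter is 5.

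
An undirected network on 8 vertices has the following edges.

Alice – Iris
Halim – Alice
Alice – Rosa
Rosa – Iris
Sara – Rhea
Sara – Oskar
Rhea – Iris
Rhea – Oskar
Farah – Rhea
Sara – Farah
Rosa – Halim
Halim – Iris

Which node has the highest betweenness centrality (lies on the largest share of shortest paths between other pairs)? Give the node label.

Rhea

Unnormalized betweenness of each node: Alice:0, Farah:0, Halim:0, Iris:12, Oskar:0, Rhea:25/2, Rosa:0, Sara:1/2.
Rhea has the largest value, 25/2, making it the main broker — the node through which the most shortest paths run.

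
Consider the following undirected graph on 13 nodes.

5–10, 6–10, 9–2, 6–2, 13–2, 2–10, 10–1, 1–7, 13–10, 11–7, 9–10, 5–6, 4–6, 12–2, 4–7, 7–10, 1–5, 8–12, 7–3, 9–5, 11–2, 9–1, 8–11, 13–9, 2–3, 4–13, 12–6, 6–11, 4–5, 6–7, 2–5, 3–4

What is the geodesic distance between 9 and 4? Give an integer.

2

One shortest route is 9 – 5 – 4, which uses 2 edges, and 9 and 4 are not directly tied, so nothing shorter exists. So d(9,4) = 2.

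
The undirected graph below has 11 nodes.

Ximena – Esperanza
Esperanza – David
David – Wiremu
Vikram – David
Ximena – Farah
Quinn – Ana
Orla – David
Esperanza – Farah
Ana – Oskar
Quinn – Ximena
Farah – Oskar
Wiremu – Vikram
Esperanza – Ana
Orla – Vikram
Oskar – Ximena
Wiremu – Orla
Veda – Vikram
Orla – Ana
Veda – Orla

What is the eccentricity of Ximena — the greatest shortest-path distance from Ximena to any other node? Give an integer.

4

Distances from Ximena: Ana:2, David:2, Esperanza:1, Farah:1, Orla:3, Oskar:1, Quinn:1, Veda:4, Vikram:3, Wiremu:3.
The largest is 4 (to Veda), so the eccentricity of Ximena is 4.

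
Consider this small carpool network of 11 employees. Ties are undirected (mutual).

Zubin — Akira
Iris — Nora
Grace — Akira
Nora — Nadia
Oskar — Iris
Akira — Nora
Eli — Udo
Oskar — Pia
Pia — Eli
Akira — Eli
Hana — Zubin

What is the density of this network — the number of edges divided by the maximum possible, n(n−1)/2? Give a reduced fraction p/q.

There are 11 edges and 11 nodes, so the maximum possible is C(11,2) = 55.
Density = 11/55 = 1/5.

1/5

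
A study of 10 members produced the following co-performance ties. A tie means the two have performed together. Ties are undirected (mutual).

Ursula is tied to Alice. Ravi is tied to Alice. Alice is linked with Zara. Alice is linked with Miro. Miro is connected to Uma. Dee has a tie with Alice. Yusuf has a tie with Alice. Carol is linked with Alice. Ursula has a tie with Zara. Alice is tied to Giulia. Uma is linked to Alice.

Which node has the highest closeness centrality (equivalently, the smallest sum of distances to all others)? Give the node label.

Farness (sum of distances to all others) for each node — Alice:9, Carol:17, Dee:17, Giulia:17, Miro:16, Ravi:17, Uma:16, Ursula:16, Yusuf:17, Zara:16.
The smallest farness is 9, for Alice, so Alice has the highest closeness.

Alice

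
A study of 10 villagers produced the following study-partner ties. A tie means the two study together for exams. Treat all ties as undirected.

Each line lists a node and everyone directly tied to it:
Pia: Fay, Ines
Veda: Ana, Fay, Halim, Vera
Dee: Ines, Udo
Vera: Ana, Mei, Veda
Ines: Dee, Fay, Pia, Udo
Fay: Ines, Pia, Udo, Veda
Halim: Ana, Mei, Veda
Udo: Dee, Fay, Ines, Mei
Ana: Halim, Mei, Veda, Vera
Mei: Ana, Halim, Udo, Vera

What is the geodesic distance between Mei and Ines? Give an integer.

One shortest route is Mei – Udo – Ines, which uses 2 edges, and Mei and Ines are not directly tied, so nothing shorter exists. So d(Mei,Ines) = 2.

2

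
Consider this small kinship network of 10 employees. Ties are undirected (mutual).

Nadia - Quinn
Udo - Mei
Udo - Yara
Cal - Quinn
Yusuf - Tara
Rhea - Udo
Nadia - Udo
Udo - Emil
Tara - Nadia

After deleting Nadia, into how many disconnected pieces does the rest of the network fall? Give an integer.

3

Without Nadia, the remaining ties split the others into: {Emil, Mei, Rhea, Udo, Yara}; {Tara, Yusuf}; {Cal, Quinn}.
That's 3 separate components.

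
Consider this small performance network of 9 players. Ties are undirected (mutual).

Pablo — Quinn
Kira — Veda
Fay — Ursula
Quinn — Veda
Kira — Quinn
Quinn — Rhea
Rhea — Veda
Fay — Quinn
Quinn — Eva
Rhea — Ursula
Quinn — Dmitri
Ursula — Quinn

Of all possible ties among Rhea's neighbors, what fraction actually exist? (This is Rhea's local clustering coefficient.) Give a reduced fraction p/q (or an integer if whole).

Rhea's neighbors: Quinn, Ursula, and Veda (k = 3).
Possible neighbor pairs: C(3,2) = 3. Edges among them: Quinn–Ursula, Quinn–Veda → e = 2.
Clustering(Rhea) = 2/3.

2/3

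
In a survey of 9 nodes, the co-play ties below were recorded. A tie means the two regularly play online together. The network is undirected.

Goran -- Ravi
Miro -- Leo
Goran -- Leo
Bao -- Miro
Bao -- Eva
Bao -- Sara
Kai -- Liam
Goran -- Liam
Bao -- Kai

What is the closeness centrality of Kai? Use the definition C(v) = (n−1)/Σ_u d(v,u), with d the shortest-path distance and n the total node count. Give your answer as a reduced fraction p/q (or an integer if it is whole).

1/2

Distances from Kai: Bao:1, Eva:2, Goran:2, Leo:3, Liam:1, Miro:2, Ravi:3, Sara:2. Sum = 16.
n = 9, so closeness = 8/16 = 1/2.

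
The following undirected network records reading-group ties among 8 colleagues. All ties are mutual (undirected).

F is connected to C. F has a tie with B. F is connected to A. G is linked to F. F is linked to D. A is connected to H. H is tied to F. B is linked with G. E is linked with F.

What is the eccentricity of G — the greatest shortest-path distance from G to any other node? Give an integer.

Distances from G: A:2, B:1, C:2, D:2, E:2, F:1, H:2.
The largest is 2 (to D, E, H, C, and A), so the eccentricity of G is 2.

2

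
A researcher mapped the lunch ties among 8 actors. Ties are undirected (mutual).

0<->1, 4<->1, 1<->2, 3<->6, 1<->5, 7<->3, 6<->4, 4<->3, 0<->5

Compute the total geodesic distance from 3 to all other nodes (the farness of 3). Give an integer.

14

Distances from 3: 0:3, 1:2, 2:3, 4:1, 5:3, 6:1, 7:1.
Sum = 3 + 2 + 3 + 1 + 3 + 1 + 1 = 14.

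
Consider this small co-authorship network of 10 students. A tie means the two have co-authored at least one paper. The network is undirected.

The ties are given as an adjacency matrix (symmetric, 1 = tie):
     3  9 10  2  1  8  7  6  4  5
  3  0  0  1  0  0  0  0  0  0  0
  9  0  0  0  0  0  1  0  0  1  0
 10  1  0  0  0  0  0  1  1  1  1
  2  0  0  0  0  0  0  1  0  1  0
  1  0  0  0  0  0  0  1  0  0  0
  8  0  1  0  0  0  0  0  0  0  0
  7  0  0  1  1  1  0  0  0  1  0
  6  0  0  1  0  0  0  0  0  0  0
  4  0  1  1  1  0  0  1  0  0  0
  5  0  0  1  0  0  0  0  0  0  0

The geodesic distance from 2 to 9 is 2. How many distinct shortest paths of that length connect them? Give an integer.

1

The shortest distance is 2, and the only length-2 path is 2–4–9. So there is exactly 1 shortest path.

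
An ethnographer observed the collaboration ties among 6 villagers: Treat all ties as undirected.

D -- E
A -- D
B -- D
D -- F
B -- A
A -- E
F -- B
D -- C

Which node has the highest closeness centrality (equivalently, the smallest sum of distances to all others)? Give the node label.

Farness (sum of distances to all others) for each node — A:7, B:7, C:9, D:5, E:8, F:8.
The smallest farness is 5, for D, so D has the highest closeness.

D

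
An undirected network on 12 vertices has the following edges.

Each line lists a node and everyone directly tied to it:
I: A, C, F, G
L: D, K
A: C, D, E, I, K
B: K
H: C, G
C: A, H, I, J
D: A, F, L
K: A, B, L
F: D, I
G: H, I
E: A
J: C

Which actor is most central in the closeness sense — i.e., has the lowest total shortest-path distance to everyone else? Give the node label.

Farness (sum of distances to all others) for each node — A:17, B:33, C:20, D:23, E:27, F:26, G:28, H:28, I:20, J:30, K:23, L:29.
The smallest farness is 17, for A, so A has the highest closeness.

A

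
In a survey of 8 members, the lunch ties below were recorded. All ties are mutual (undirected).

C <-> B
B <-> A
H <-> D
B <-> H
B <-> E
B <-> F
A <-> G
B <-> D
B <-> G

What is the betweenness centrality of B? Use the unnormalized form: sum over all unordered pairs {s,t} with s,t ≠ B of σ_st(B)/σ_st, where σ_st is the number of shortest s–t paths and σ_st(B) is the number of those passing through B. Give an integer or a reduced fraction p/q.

19

Pairs whose geodesics pass through B — C–D: 1; C–G: 1; C–A: 1; C–H: 1; C–F: 1; C–E: 1; D–G: 1; D–A: 1; D–F: 1; D–E: 1; G–H: 1; G–F: 1; G–E: 1; A–H: 1 … (+5 more pairs).
All other pairs contribute 0.
Summing the contributions gives betweenness(B) = 19.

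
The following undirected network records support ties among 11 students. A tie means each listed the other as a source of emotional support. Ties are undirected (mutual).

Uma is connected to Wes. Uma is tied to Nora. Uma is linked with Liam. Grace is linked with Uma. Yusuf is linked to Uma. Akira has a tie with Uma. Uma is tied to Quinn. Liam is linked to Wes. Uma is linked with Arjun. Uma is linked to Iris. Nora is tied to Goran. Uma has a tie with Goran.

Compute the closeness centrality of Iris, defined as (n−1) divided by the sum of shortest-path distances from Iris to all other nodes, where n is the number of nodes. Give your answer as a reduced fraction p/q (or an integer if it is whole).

10/19

Distances from Iris: Akira:2, Arjun:2, Goran:2, Grace:2, Liam:2, Nora:2, Quinn:2, Uma:1, Wes:2, Yusuf:2. Sum = 19.
n = 11, so closeness = 10/19.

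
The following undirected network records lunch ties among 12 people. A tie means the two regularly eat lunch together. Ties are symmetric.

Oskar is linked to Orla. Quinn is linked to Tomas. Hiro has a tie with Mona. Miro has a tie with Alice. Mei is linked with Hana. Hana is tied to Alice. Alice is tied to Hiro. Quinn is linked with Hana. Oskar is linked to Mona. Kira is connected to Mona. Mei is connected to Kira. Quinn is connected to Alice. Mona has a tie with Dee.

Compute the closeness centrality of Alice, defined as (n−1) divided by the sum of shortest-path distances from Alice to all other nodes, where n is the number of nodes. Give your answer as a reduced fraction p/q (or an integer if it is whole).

Distances from Alice: Dee:3, Hana:1, Hiro:1, Kira:3, Mei:2, Miro:1, Mona:2, Orla:4, Oskar:3, Quinn:1, Tomas:2. Sum = 23.
n = 12, so closeness = 11/23.

11/23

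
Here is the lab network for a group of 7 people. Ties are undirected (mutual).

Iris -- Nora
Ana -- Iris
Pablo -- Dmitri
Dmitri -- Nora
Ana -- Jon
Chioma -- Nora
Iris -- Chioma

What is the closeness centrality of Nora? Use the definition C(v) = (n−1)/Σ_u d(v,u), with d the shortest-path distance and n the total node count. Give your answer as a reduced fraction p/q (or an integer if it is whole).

3/5

Distances from Nora: Ana:2, Chioma:1, Dmitri:1, Iris:1, Jon:3, Pablo:2. Sum = 10.
n = 7, so closeness = 6/10 = 3/5.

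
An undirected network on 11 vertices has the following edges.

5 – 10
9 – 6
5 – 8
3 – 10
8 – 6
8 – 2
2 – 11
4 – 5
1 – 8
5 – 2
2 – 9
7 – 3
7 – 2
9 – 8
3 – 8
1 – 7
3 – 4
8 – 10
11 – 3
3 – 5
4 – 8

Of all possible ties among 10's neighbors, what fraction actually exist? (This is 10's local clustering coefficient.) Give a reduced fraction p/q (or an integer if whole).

10's neighbors: 3, 5, and 8 (k = 3).
Possible neighbor pairs: C(3,2) = 3. Edges among them: 3–5, 3–8, 5–8 → e = 3.
Clustering(10) = 3/3 = 1.

1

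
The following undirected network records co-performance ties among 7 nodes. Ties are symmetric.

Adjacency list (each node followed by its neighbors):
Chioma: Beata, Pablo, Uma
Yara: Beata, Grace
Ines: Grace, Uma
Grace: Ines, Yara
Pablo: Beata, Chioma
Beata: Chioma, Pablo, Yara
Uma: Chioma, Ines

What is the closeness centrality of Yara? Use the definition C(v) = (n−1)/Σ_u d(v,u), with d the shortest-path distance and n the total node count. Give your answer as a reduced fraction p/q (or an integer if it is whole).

Distances from Yara: Beata:1, Chioma:2, Grace:1, Ines:2, Pablo:2, Uma:3. Sum = 11.
n = 7, so closeness = 6/11.

6/11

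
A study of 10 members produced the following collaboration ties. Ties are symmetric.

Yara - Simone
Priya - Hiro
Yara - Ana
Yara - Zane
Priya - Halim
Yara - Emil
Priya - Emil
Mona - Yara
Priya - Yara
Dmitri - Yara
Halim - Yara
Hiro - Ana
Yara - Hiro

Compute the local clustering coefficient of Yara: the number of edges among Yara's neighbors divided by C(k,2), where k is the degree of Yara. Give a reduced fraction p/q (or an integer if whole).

Yara's neighbors: Ana, Dmitri, Emil, Halim, Hiro, Mona, Priya, Simone, and Zane (k = 9).
Possible neighbor pairs: C(9,2) = 36. Edges among them: Ana–Hiro, Emil–Priya, Halim–Priya, Hiro–Priya → e = 4.
Clustering(Yara) = 4/36 = 1/9.

1/9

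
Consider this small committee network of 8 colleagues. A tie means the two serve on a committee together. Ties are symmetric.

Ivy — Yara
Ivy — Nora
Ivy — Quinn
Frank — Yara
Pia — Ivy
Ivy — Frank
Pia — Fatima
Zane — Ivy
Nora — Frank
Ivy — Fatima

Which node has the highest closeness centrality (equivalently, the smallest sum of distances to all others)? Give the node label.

Farness (sum of distances to all others) for each node — Fatima:12, Frank:11, Ivy:7, Nora:12, Pia:12, Quinn:13, Yara:12, Zane:13.
The smallest farness is 7, for Ivy, so Ivy has the highest closeness.

Ivy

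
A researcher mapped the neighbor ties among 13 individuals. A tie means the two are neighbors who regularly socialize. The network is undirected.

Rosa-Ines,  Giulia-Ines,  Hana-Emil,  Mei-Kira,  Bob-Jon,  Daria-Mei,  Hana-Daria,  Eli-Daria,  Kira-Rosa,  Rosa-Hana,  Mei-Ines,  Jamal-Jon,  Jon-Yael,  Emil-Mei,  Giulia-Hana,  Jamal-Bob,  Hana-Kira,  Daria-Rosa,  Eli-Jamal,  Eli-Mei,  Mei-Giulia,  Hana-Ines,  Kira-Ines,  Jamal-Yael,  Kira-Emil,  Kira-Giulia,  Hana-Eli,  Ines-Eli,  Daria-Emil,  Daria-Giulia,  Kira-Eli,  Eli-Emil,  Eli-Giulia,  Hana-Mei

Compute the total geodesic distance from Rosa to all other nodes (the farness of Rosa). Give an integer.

27

Distances from Rosa: Bob:4, Daria:1, Eli:2, Emil:2, Giulia:2, Hana:1, Ines:1, Jamal:3, Jon:4, Kira:1, Mei:2, Yael:4.
Sum = 4 + 1 + 2 + 2 + 2 + 1 + 1 + 3 + 4 + 1 + 2 + 4 = 27.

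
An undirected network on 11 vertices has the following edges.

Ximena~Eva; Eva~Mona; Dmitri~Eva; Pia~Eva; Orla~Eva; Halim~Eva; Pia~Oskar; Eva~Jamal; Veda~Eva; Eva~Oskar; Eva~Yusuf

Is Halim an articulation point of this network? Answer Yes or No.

Even without Halim, every remaining node can still reach every other (the residual graph is connected), so Halim is not a cut vertex.

No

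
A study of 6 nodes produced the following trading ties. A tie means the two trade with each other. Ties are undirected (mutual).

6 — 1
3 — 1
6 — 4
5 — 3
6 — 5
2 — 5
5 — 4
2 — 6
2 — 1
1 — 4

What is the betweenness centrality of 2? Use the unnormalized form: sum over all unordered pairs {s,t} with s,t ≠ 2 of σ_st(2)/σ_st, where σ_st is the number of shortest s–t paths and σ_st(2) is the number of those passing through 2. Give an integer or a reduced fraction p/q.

Pairs whose geodesics pass through 2 — 1–5: 1/4.
All other pairs contribute 0.
Summing the contributions gives betweenness(2) = 1/4.

1/4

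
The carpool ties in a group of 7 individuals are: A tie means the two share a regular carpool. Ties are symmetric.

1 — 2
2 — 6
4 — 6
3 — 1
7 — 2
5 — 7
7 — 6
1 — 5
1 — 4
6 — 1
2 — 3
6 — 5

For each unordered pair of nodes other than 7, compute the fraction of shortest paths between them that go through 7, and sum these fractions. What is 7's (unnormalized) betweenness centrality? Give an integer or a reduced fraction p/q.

1/3

Pairs whose geodesics pass through 7 — 5–2: 1/3.
All other pairs contribute 0.
Summing the contributions gives betweenness(7) = 1/3.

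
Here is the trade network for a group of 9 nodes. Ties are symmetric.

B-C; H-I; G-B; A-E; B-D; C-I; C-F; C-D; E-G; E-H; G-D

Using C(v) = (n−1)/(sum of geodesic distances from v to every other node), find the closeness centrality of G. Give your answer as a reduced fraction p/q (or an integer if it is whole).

8/15

Distances from G: A:2, B:1, C:2, D:1, E:1, F:3, H:2, I:3. Sum = 15.
n = 9, so closeness = 8/15.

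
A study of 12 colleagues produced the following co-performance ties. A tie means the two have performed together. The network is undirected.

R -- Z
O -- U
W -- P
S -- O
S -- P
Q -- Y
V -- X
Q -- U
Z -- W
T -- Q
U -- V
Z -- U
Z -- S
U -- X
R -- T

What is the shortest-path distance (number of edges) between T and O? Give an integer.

3

One shortest route is T – Q – U – O, which uses 3 edges, and at distance 2 from T we only reach {U, Y, Z}, which does not include O. So d(T,O) = 3.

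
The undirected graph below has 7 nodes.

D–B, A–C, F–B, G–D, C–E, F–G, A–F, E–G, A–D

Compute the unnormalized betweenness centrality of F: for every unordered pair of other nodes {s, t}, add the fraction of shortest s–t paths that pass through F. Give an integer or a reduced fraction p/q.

5/2

Pairs whose geodesics pass through F — G–A: 1/2; G–B: 1/2; E–B: 1/2; C–B: 1/2; A–B: 1/2.
All other pairs contribute 0.
Summing the contributions gives betweenness(F) = 5/2.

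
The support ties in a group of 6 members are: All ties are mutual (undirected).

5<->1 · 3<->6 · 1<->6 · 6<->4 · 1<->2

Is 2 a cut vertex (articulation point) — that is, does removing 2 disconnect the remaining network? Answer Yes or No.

No

Even without 2, every remaining node can still reach every other (the residual graph is connected), so 2 is not a cut vertex.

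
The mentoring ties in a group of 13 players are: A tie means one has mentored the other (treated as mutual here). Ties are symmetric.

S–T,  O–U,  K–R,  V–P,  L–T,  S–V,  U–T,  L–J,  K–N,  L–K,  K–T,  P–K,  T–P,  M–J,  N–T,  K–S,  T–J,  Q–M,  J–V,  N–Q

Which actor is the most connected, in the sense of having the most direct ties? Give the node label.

T

Degrees — J:4, K:6, L:3, M:2, N:3, O:1, P:3, Q:2, R:1, S:3, T:7, U:2, V:3.
The maximum is 7, attained only by T.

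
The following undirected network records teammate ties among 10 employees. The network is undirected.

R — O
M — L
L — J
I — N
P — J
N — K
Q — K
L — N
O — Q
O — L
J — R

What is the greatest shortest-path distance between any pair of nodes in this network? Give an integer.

Eccentricity of each node (its greatest distance to any other): I:4, J:3, K:4, L:2, M:3, N:3, O:3, P:4, Q:4, R:4.
The maximum eccentricity is 4, realized for instance by the pair I–P via I – N – L – J – P. So the diameter is 4.

4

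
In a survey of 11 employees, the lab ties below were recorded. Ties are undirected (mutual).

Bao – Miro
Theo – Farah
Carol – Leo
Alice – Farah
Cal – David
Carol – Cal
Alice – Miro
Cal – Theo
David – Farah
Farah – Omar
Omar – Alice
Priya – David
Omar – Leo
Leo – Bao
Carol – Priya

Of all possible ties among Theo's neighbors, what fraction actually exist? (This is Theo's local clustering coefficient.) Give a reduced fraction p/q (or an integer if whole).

Theo's neighbors: Cal and Farah (k = 2).
Possible neighbor pairs: C(2,2) = 1. Edges among them: none → e = 0.
Clustering(Theo) = 0/1.

0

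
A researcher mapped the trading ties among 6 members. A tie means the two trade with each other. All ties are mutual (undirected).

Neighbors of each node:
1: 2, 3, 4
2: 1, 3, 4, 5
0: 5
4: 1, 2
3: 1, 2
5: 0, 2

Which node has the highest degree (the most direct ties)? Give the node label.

2

Degrees — 0:1, 1:3, 2:4, 3:2, 4:2, 5:2.
The maximum is 4, attained only by 2.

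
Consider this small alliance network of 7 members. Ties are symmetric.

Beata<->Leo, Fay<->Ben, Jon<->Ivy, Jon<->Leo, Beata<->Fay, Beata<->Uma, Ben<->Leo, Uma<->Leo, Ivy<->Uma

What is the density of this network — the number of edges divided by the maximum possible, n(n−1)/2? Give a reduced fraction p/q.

There are 9 edges and 7 nodes, so the maximum possible is C(7,2) = 21.
Density = 9/21 = 3/7.

3/7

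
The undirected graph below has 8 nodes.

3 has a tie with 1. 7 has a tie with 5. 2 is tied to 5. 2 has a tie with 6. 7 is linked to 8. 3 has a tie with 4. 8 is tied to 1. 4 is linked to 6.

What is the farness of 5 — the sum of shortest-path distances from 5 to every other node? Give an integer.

16

Distances from 5: 1:3, 2:1, 3:4, 4:3, 6:2, 7:1, 8:2.
Sum = 3 + 1 + 4 + 3 + 2 + 1 + 2 = 16.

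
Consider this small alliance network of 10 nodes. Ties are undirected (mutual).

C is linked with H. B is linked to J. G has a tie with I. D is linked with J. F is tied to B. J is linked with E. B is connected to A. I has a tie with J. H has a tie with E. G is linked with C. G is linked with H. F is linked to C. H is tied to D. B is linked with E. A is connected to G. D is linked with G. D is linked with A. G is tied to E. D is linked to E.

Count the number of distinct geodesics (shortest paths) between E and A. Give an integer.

3

The shortest distance is 2. The length-2 paths are: E–B–A; E–G–A; E–D–A.
That gives 3 distinct shortest paths.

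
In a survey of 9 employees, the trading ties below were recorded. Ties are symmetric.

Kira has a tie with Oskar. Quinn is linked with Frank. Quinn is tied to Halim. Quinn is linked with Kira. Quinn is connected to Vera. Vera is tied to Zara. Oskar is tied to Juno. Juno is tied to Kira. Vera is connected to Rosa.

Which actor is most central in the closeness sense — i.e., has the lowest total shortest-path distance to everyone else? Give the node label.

Quinn

Farness (sum of distances to all others) for each node — Frank:19, Halim:19, Juno:21, Kira:15, Oskar:21, Quinn:12, Rosa:22, Vera:15, Zara:22.
The smallest farness is 12, for Quinn, so Quinn has the highest closeness.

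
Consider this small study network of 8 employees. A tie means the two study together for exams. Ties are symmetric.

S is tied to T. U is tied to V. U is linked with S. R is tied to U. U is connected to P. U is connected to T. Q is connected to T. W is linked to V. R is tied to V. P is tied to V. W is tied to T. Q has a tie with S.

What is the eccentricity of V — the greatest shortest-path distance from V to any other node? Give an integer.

3

Distances from V: P:1, Q:3, R:1, S:2, T:2, U:1, W:1.
The largest is 3 (to Q), so the eccentricity of V is 3.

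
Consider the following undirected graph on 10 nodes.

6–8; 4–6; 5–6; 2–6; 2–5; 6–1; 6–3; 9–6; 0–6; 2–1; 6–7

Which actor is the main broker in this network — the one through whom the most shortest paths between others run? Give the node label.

Unnormalized betweenness of each node: 0:0, 1:0, 2:1/2, 3:0, 4:0, 5:0, 6:67/2, 7:0, 8:0, 9:0.
6 has the largest value, 67/2, making it the main broker — the node through which the most shortest paths run.

6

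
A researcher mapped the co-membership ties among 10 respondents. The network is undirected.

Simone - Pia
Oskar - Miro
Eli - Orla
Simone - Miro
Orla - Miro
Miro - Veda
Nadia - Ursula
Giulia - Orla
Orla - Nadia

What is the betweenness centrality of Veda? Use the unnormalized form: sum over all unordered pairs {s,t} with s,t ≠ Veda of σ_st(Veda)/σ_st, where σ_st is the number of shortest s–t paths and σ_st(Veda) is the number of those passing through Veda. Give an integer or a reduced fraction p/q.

No shortest path between any pair of other nodes passes through Veda.
Summing the contributions gives betweenness(Veda) = 0.

0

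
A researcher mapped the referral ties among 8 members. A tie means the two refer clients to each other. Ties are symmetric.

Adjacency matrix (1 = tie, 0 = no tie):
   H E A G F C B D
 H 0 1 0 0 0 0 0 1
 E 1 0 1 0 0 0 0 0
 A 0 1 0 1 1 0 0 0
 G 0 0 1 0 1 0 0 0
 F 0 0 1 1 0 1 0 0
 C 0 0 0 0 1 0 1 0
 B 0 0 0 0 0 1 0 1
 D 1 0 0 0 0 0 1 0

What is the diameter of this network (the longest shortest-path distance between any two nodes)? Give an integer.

Eccentricity of each node (its greatest distance to any other): A:3, B:3, C:3, D:4, E:3, F:3, G:4, H:3.
The maximum eccentricity is 4, realized for instance by the pair G–D via G – A – E – H – D. So the diameter is 4.

4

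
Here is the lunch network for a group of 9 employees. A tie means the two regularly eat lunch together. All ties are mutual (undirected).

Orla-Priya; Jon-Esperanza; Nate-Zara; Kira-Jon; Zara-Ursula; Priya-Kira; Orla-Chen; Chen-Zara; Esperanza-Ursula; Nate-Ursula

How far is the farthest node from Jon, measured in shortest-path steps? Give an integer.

Distances from Jon: Chen:4, Esperanza:1, Kira:1, Nate:3, Orla:3, Priya:2, Ursula:2, Zara:3.
The largest is 4 (to Chen), so the eccentricity of Jon is 4.

4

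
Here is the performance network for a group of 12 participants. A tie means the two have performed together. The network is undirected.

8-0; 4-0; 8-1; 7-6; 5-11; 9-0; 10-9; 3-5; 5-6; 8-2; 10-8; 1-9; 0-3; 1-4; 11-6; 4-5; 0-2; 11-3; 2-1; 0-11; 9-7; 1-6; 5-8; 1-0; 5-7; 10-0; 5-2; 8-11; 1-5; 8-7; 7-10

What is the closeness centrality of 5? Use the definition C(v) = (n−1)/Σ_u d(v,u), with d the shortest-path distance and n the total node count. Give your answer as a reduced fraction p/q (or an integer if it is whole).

Distances from 5: 0:2, 1:1, 2:1, 3:1, 4:1, 6:1, 7:1, 8:1, 9:2, 10:2, 11:1. Sum = 14.
n = 12, so closeness = 11/14.

11/14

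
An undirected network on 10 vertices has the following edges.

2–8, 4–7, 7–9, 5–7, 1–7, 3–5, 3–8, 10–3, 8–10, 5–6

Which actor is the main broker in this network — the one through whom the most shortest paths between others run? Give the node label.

Unnormalized betweenness of each node: 1:0, 2:0, 3:18, 4:0, 5:24, 6:0, 7:21, 8:8, 9:0, 10:0.
5 has the largest value, 24, making it the main broker — the node through which the most shortest paths run.

5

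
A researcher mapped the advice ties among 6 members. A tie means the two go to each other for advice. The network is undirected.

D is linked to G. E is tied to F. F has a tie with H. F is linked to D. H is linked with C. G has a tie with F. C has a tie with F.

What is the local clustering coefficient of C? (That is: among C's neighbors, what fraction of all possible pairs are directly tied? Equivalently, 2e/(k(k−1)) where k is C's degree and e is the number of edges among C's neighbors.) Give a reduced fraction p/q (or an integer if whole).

C's neighbors: F and H (k = 2).
Possible neighbor pairs: C(2,2) = 1. Edges among them: F–H → e = 1.
Clustering(C) = 1/1.

1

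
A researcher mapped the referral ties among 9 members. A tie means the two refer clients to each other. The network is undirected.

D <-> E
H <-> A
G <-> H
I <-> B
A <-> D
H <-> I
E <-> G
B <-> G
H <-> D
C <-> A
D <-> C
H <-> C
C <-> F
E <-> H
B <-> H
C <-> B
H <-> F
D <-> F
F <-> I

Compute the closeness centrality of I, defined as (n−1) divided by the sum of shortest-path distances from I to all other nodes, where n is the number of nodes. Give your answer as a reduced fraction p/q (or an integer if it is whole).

Distances from I: A:2, B:1, C:2, D:2, E:2, F:1, G:2, H:1. Sum = 13.
n = 9, so closeness = 8/13.

8/13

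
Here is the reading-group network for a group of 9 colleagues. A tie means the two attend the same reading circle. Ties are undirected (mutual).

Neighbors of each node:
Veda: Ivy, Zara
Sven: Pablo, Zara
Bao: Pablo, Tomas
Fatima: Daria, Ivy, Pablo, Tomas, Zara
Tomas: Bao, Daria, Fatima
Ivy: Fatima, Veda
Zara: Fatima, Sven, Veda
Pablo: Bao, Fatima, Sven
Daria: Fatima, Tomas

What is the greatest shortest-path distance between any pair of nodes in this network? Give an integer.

Eccentricity of each node (its greatest distance to any other): Bao:4, Daria:3, Fatima:2, Ivy:3, Pablo:3, Sven:3, Tomas:3, Veda:4, Zara:3.
The maximum eccentricity is 4, realized for instance by the pair Bao–Veda via Bao – Tomas – Fatima – Ivy – Veda. So the diameter is 4.

4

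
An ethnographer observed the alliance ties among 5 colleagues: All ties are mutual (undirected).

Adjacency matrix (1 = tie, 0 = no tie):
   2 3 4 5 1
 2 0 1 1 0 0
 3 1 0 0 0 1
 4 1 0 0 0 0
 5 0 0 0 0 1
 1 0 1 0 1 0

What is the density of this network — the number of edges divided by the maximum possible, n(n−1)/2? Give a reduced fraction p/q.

There are 4 edges and 5 nodes, so the maximum possible is C(5,2) = 10.
Density = 4/10 = 2/5.

2/5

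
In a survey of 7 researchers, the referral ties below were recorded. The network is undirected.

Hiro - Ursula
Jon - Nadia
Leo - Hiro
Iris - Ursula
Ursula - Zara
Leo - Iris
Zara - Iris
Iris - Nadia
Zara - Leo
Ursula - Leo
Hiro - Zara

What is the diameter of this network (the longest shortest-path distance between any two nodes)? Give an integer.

Eccentricity of each node (its greatest distance to any other): Hiro:4, Iris:2, Jon:4, Leo:3, Nadia:3, Ursula:3, Zara:3.
The maximum eccentricity is 4, realized for instance by the pair Hiro–Jon via Hiro – Ursula – Iris – Nadia – Jon. So the diameter is 4.

4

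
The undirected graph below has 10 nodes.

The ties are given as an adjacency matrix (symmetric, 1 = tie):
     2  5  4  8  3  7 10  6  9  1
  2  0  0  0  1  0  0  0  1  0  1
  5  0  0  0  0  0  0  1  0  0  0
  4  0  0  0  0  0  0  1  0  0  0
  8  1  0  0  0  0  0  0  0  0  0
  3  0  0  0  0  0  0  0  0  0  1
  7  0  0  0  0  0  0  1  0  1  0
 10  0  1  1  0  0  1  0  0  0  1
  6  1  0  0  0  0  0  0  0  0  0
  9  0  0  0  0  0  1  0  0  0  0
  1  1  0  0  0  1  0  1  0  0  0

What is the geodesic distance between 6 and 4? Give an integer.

4

One shortest route is 6 – 2 – 1 – 10 – 4, which uses 4 edges, and at distance 3 from 6 we only reach {3, 10}, which does not include 4. So d(6,4) = 4.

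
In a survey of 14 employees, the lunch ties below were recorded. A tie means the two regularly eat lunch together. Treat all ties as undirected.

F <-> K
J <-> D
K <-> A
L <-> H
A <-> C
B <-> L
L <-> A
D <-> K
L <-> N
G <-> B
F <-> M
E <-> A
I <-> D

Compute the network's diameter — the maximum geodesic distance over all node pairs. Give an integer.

Eccentricity of each node (its greatest distance to any other): A:3, B:5, C:4, D:5, E:4, F:5, G:6, H:5, I:6, J:6, K:4, L:4, M:6, N:5.
The maximum eccentricity is 6, realized for instance by the pair M–G via M – F – K – A – L – B – G. So the diameter is 6.

6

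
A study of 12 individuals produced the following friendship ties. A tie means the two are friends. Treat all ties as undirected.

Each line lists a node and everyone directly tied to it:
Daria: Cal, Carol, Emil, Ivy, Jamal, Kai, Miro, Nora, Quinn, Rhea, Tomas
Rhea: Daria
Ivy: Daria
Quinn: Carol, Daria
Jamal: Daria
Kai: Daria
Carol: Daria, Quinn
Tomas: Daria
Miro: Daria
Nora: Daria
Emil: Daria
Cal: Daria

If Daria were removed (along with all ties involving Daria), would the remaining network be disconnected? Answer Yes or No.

Yes

Removing Daria leaves {Ivy} with no path to {Kai}, so the network splits into 10 components. Daria is a cut vertex.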